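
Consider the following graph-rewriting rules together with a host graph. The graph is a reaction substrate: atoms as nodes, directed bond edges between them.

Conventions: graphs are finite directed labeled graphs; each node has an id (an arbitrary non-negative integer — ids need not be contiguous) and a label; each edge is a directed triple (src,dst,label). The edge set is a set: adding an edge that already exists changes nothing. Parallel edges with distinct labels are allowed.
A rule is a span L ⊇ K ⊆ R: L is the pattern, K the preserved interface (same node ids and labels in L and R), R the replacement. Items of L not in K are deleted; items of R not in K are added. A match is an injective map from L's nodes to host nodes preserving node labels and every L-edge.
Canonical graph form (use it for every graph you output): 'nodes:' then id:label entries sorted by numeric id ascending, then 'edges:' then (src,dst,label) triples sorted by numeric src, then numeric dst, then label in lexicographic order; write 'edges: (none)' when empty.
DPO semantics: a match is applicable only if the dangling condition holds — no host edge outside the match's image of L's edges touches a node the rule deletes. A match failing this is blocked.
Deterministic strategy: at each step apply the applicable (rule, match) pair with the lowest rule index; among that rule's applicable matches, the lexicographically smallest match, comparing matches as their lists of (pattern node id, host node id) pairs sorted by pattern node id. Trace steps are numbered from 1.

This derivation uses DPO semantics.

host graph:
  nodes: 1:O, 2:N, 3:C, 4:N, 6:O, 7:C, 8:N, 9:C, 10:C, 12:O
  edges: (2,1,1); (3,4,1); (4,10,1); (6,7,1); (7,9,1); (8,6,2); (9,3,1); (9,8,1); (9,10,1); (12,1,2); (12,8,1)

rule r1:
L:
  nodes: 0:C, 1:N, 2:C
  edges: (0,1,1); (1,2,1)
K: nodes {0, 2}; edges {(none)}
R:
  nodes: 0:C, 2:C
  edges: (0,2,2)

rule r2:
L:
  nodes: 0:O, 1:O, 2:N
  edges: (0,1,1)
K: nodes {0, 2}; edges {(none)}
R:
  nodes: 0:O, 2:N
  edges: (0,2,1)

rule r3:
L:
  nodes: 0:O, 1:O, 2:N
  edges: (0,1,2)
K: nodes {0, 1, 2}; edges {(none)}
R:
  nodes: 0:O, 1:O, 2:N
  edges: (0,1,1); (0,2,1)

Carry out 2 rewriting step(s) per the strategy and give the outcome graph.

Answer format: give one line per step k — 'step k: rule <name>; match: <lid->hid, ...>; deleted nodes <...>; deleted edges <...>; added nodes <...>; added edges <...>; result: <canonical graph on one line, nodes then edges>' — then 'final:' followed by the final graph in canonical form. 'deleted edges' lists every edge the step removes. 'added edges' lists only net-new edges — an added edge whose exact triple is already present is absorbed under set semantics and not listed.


step 1: rule r1; match: 0->3, 1->4, 2->10; deleted nodes 4; deleted edges (3,4,1); (4,10,1); added nodes (none); added edges (3,10,2); result: nodes: 1:O, 2:N, 3:C, 6:O, 7:C, 8:N, 9:C, 10:C, 12:O edges: (2,1,1); (3,10,2); (6,7,1); (7,9,1); (8,6,2); (9,3,1); (9,8,1); (9,10,1); (12,1,2); (12,8,1)
step 2: rule r3; match: 0->12, 1->1, 2->2; deleted nodes (none); deleted edges (12,1,2); added nodes (none); added edges (12,1,1); (12,2,1); result: nodes: 1:O, 2:N, 3:C, 6:O, 7:C, 8:N, 9:C, 10:C, 12:O edges: (2,1,1); (3,10,2); (6,7,1); (7,9,1); (8,6,2); (9,3,1); (9,8,1); (9,10,1); (12,1,1); (12,2,1); (12,8,1)
final:
nodes: 1:O, 2:N, 3:C, 6:O, 7:C, 8:N, 9:C, 10:C, 12:O
edges: (2,1,1); (3,10,2); (6,7,1); (7,9,1); (8,6,2); (9,3,1); (9,8,1); (9,10,1); (12,1,1); (12,2,1); (12,8,1)


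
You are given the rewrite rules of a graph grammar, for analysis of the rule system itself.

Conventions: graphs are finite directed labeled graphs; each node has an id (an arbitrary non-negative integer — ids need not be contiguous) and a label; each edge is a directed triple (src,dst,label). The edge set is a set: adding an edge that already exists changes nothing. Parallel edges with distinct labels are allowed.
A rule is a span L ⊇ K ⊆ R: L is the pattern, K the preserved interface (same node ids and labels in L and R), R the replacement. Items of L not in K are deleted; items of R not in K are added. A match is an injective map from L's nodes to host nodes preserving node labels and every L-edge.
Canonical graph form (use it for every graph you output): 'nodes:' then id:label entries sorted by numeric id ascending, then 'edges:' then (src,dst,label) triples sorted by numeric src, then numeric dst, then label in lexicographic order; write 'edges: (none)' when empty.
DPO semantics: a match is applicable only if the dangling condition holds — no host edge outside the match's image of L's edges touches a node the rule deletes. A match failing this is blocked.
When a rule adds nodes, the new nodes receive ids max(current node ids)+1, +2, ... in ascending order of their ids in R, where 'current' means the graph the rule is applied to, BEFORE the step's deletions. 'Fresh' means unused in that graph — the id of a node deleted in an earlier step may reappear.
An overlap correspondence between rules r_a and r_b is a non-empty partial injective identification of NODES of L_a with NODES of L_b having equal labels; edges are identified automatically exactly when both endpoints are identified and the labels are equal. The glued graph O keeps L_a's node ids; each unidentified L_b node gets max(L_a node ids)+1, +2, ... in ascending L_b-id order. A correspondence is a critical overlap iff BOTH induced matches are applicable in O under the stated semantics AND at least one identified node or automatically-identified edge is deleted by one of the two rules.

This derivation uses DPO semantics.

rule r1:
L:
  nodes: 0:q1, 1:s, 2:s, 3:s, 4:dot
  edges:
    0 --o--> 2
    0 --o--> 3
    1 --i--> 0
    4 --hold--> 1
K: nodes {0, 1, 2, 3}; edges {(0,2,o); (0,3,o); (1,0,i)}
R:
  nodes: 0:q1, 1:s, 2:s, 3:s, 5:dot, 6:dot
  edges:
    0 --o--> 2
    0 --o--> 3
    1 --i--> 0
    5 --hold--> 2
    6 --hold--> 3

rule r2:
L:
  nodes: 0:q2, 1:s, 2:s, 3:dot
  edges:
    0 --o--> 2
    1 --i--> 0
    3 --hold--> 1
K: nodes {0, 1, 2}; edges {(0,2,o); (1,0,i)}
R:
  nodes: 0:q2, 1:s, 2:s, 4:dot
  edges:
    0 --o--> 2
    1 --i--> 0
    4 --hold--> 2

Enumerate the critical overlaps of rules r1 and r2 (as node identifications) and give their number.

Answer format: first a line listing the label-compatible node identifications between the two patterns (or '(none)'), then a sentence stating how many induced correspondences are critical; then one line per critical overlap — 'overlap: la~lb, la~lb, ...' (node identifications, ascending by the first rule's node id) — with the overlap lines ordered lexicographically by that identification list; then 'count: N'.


label-compatible node identifications between L(r1) and L(r2): 1~1, 1~2, 2~1, 2~2, 3~1, 3~2, 4~3
3 of the induced correspondences are critical overlaps of r1 and r2.
overlap: 1~1, 2~2, 4~3
overlap: 1~1, 3~2, 4~3
overlap: 1~1, 4~3
count: 3


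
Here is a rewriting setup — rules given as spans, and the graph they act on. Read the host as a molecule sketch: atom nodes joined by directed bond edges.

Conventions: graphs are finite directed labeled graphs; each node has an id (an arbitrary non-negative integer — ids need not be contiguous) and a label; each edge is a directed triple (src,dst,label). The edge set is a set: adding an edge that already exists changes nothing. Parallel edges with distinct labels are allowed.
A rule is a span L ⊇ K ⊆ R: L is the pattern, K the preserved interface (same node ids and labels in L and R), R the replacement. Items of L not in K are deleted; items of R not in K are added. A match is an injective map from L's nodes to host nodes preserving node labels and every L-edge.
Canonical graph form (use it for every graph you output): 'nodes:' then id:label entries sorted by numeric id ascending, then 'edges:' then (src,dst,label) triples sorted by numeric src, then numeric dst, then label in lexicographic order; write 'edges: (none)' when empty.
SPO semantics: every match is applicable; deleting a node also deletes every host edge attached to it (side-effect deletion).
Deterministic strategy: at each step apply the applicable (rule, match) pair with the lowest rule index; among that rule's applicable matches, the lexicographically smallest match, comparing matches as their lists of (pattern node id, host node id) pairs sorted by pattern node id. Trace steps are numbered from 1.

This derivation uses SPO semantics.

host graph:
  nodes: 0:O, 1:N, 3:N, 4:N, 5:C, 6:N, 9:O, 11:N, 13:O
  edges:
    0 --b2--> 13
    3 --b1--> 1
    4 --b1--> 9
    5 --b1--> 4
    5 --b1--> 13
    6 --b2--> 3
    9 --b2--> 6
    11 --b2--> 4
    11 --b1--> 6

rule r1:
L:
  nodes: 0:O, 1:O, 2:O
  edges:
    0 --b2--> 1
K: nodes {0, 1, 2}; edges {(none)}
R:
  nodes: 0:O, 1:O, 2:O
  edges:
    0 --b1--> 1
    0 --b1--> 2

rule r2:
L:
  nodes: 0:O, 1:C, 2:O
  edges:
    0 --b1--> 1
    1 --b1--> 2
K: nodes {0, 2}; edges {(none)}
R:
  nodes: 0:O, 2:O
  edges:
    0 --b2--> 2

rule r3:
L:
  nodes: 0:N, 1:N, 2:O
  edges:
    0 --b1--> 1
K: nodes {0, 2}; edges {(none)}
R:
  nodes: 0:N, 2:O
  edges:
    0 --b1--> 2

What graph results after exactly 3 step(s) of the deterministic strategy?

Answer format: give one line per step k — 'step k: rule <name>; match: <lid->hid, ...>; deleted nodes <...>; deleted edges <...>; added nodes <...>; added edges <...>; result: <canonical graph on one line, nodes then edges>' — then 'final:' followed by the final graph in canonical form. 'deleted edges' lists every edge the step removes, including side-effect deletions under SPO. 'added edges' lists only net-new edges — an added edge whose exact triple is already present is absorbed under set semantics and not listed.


step 1: rule r1; match: 0->0, 1->13, 2->9; deleted nodes (none); deleted edges (0,13,b2); added nodes (none); added edges (0,9,b1); (0,13,b1); result: nodes: 0:O, 1:N, 3:N, 4:N, 5:C, 6:N, 9:O, 11:N, 13:O edges: (0,9,b1); (0,13,b1); (3,1,b1); (4,9,b1); (5,4,b1); (5,13,b1); (6,3,b2); (9,6,b2); (11,4,b2); (11,6,b1)
step 2: rule r3; match: 0->3, 1->1, 2->0; deleted nodes 1; deleted edges (3,1,b1); added nodes (none); added edges (3,0,b1); result: nodes: 0:O, 3:N, 4:N, 5:C, 6:N, 9:O, 11:N, 13:O edges: (0,9,b1); (0,13,b1); (3,0,b1); (4,9,b1); (5,4,b1); (5,13,b1); (6,3,b2); (9,6,b2); (11,4,b2); (11,6,b1)
step 3: rule r3; match: 0->11, 1->6, 2->0; deleted nodes 6; deleted edges (6,3,b2); (9,6,b2); (11,6,b1); added nodes (none); added edges (11,0,b1); result: nodes: 0:O, 3:N, 4:N, 5:C, 9:O, 11:N, 13:O edges: (0,9,b1); (0,13,b1); (3,0,b1); (4,9,b1); (5,4,b1); (5,13,b1); (11,0,b1); (11,4,b2)
final:
nodes: 0:O, 3:N, 4:N, 5:C, 9:O, 11:N, 13:O
edges: (0,9,b1); (0,13,b1); (3,0,b1); (4,9,b1); (5,4,b1); (5,13,b1); (11,0,b1); (11,4,b2)


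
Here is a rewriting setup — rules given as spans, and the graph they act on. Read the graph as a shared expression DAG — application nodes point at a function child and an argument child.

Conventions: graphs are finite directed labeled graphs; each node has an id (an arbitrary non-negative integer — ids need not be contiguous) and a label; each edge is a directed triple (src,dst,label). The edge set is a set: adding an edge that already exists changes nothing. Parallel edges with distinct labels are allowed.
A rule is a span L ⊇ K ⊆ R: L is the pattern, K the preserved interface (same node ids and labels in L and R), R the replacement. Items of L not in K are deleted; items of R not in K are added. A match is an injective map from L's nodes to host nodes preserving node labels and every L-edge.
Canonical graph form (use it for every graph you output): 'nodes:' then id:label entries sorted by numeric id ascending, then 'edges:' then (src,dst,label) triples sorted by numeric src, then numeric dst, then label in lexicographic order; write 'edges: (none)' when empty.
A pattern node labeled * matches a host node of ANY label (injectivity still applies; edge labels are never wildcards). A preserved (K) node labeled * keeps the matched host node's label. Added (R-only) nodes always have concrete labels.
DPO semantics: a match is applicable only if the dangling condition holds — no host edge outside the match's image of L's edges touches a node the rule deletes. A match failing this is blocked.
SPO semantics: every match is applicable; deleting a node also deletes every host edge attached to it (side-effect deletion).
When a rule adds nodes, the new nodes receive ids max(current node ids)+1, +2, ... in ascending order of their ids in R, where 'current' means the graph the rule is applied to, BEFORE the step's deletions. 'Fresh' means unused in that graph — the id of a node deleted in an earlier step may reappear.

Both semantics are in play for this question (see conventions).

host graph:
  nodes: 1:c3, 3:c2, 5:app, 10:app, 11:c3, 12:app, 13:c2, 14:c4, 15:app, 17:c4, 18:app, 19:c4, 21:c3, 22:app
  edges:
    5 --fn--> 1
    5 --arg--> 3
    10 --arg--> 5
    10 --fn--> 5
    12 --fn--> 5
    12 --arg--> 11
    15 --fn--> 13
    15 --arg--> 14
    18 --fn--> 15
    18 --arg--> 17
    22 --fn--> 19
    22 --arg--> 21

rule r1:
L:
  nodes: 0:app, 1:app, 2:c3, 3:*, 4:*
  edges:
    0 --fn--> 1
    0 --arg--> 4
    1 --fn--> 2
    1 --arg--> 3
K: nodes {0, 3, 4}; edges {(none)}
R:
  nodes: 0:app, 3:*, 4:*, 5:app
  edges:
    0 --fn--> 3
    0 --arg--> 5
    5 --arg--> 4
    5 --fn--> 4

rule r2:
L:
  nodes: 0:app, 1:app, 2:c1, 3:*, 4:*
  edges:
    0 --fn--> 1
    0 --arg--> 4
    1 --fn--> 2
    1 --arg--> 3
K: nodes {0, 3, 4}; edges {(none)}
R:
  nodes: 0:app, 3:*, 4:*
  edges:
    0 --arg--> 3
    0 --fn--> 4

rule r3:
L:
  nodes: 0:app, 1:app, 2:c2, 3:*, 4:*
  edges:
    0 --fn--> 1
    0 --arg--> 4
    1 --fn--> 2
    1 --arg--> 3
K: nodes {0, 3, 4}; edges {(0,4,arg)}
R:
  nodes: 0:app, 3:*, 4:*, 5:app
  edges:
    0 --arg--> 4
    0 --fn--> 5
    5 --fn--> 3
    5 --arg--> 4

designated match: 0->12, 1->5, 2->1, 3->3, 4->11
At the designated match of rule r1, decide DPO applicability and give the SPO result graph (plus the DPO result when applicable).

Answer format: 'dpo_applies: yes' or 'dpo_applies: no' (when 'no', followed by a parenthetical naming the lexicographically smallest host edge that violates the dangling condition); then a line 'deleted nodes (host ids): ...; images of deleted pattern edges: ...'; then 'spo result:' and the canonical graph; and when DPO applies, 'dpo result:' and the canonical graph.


dpo_applies: no
(the rule deletes node 5, which keeps host edge (10,5,arg) outside the match image — the dangling condition fails, DPO blocks; SPO proceeds and side-deletes such edges)
deleted nodes (host ids): 1, 5; images of deleted pattern edges: (5,1,fn); (5,3,arg); (12,5,fn); (12,11,arg)
spo result:
nodes: 3:c2, 10:app, 11:c3, 12:app, 13:c2, 14:c4, 15:app, 17:c4, 18:app, 19:c4, 21:c3, 22:app, 23:app
edges: (12,3,fn); (12,23,arg); (15,13,fn); (15,14,arg); (18,15,fn); (18,17,arg); (22,19,fn); (22,21,arg); (23,11,arg); (23,11,fn)


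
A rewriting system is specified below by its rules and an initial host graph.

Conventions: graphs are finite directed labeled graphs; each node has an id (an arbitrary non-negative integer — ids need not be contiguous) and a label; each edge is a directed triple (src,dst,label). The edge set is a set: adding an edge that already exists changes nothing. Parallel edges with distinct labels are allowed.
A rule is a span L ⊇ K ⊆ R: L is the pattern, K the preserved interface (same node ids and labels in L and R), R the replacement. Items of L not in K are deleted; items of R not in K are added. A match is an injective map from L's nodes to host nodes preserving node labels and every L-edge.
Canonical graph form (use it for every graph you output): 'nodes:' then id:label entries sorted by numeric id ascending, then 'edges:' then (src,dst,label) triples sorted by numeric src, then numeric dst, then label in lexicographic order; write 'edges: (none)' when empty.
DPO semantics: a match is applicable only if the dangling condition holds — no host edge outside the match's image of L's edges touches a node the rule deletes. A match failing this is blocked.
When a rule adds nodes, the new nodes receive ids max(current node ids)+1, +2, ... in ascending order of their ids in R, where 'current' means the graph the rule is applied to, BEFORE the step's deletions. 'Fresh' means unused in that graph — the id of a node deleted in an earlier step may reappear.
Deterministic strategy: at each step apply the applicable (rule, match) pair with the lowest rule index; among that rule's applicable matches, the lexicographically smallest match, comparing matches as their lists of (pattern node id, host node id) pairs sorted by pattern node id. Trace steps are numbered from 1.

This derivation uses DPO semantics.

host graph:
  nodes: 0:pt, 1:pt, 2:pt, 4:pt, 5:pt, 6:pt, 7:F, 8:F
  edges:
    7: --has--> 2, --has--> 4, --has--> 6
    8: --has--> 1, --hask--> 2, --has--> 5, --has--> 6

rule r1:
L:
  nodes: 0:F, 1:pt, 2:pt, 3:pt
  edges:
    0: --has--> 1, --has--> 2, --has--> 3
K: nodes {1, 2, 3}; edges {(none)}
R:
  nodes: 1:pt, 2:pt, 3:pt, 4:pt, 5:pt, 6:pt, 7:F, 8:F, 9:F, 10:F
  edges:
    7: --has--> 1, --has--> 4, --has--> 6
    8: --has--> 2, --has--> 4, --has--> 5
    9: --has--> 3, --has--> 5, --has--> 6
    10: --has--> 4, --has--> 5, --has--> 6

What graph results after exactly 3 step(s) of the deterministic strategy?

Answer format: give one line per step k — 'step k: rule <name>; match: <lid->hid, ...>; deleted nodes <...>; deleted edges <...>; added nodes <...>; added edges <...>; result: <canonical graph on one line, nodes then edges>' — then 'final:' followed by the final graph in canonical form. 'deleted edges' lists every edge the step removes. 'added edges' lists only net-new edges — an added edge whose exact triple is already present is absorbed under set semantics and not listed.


step 1: rule r1; match: 0->7, 1->2, 2->4, 3->6; deleted nodes 7; deleted edges (7,2,has); (7,4,has); (7,6,has); added nodes 9, 10, 11, 12, 13, 14, 15; added edges (12,2,has); (12,9,has); (12,11,has); (13,4,has); (13,9,has); (13,10,has); (14,6,has); (14,10,has); (14,11,has); (15,9,has); (15,10,has); (15,11,has); result: nodes: 0:pt, 1:pt, 2:pt, 4:pt, 5:pt, 6:pt, 8:F, 9:pt, 10:pt, 11:pt, 12:F, 13:F, 14:F, 15:F edges: (8,1,has); (8,2,hask); (8,5,has); (8,6,has); (12,2,has); (12,9,has); (12,11,has); (13,4,has); (13,9,has); (13,10,has); (14,6,has); (14,10,has); (14,11,has); (15,9,has); (15,10,has); (15,11,has)
step 2: rule r1; match: 0->12, 1->2, 2->9, 3->11; deleted nodes 12; deleted edges (12,2,has); (12,9,has); (12,11,has); added nodes 16, 17, 18, 19, 20, 21, 22; added edges (19,2,has); (19,16,has); (19,18,has); (20,9,has); (20,16,has); (20,17,has); (21,11,has); (21,17,has); (21,18,has); (22,16,has); (22,17,has); (22,18,has); result: nodes: 0:pt, 1:pt, 2:pt, 4:pt, 5:pt, 6:pt, 8:F, 9:pt, 10:pt, 11:pt, 13:F, 14:F, 15:F, 16:pt, 17:pt, 18:pt, 19:F, 20:F, 21:F, 22:F edges: (8,1,has); (8,2,hask); (8,5,has); (8,6,has); (13,4,has); (13,9,has); (13,10,has); (14,6,has); (14,10,has); (14,11,has); (15,9,has); (15,10,has); (15,11,has); (19,2,has); (19,16,has); (19,18,has); (20,9,has); (20,16,has); (20,17,has); (21,11,has); (21,17,has); (21,18,has); (22,16,has); (22,17,has); (22,18,has)
step 3: rule r1; match: 0->13, 1->4, 2->9, 3->10; deleted nodes 13; deleted edges (13,4,has); (13,9,has); (13,10,has); added nodes 23, 24, 25, 26, 27, 28, 29; added edges (26,4,has); (26,23,has); (26,25,has); (27,9,has); (27,23,has); (27,24,has); (28,10,has); (28,24,has); (28,25,has); (29,23,has); (29,24,has); (29,25,has); result: nodes: 0:pt, 1:pt, 2:pt, 4:pt, 5:pt, 6:pt, 8:F, 9:pt, 10:pt, 11:pt, 14:F, 15:F, 16:pt, 17:pt, 18:pt, 19:F, 20:F, 21:F, 22:F, 23:pt, 24:pt, 25:pt, 26:F, 27:F, 28:F, 29:F edges: (8,1,has); (8,2,hask); (8,5,has); (8,6,has); (14,6,has); (14,10,has); (14,11,has); (15,9,has); (15,10,has); (15,11,has); (19,2,has); (19,16,has); (19,18,has); (20,9,has); (20,16,has); (20,17,has); (21,11,has); (21,17,has); (21,18,has); (22,16,has); (22,17,has); (22,18,has); (26,4,has); (26,23,has); (26,25,has); (27,9,has); (27,23,has); (27,24,has); (28,10,has); (28,24,has); (28,25,has); (29,23,has); (29,24,has); (29,25,has)
final:
nodes: 0:pt, 1:pt, 2:pt, 4:pt, 5:pt, 6:pt, 8:F, 9:pt, 10:pt, 11:pt, 14:F, 15:F, 16:pt, 17:pt, 18:pt, 19:F, 20:F, 21:F, 22:F, 23:pt, 24:pt, 25:pt, 26:F, 27:F, 28:F, 29:F
edges: (8,1,has); (8,2,hask); (8,5,has); (8,6,has); (14,6,has); (14,10,has); (14,11,has); (15,9,has); (15,10,has); (15,11,has); (19,2,has); (19,16,has); (19,18,has); (20,9,has); (20,16,has); (20,17,has); (21,11,has); (21,17,has); (21,18,has); (22,16,has); (22,17,has); (22,18,has); (26,4,has); (26,23,has); (26,25,has); (27,9,has); (27,23,has); (27,24,has); (28,10,has); (28,24,has); (28,25,has); (29,23,has); (29,24,has); (29,25,has)


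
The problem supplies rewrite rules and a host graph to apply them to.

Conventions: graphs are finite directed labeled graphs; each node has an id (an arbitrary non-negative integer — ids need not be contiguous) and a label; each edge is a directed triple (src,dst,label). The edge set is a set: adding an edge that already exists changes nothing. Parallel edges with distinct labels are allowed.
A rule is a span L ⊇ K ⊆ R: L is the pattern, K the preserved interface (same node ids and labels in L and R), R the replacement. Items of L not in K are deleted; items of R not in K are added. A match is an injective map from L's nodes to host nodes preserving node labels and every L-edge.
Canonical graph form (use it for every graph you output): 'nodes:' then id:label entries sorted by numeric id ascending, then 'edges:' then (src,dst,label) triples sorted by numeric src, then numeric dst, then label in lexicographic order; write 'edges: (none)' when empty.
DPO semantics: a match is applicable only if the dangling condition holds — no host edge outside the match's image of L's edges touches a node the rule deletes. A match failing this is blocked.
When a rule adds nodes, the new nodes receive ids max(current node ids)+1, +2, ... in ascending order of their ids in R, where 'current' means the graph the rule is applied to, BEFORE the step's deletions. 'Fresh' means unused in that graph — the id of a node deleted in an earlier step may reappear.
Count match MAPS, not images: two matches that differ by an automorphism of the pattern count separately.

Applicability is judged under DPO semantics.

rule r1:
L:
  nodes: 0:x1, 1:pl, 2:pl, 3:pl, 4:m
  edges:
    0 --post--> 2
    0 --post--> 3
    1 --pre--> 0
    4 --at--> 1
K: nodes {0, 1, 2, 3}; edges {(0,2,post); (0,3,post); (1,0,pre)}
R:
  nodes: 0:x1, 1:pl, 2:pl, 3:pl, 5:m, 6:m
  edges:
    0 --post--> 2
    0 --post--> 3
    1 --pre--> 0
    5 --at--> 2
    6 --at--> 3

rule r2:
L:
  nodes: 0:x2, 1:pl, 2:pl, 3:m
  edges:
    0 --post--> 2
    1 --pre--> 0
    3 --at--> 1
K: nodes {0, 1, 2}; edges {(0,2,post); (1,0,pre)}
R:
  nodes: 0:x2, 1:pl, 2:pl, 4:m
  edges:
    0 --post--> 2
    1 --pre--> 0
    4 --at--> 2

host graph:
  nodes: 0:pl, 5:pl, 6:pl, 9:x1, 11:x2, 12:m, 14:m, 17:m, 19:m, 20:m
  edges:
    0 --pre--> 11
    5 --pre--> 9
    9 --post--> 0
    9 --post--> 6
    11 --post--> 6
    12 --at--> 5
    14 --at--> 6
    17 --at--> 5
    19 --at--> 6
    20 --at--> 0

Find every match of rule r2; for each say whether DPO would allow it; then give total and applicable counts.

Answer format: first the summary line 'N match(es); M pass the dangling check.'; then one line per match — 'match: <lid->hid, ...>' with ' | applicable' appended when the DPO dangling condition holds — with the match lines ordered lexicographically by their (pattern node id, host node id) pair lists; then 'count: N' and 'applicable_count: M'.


1 match(es); 1 pass the dangling check.
match: 0->11, 1->0, 2->6, 3->20 | applicable
count: 1
applicable_count: 1


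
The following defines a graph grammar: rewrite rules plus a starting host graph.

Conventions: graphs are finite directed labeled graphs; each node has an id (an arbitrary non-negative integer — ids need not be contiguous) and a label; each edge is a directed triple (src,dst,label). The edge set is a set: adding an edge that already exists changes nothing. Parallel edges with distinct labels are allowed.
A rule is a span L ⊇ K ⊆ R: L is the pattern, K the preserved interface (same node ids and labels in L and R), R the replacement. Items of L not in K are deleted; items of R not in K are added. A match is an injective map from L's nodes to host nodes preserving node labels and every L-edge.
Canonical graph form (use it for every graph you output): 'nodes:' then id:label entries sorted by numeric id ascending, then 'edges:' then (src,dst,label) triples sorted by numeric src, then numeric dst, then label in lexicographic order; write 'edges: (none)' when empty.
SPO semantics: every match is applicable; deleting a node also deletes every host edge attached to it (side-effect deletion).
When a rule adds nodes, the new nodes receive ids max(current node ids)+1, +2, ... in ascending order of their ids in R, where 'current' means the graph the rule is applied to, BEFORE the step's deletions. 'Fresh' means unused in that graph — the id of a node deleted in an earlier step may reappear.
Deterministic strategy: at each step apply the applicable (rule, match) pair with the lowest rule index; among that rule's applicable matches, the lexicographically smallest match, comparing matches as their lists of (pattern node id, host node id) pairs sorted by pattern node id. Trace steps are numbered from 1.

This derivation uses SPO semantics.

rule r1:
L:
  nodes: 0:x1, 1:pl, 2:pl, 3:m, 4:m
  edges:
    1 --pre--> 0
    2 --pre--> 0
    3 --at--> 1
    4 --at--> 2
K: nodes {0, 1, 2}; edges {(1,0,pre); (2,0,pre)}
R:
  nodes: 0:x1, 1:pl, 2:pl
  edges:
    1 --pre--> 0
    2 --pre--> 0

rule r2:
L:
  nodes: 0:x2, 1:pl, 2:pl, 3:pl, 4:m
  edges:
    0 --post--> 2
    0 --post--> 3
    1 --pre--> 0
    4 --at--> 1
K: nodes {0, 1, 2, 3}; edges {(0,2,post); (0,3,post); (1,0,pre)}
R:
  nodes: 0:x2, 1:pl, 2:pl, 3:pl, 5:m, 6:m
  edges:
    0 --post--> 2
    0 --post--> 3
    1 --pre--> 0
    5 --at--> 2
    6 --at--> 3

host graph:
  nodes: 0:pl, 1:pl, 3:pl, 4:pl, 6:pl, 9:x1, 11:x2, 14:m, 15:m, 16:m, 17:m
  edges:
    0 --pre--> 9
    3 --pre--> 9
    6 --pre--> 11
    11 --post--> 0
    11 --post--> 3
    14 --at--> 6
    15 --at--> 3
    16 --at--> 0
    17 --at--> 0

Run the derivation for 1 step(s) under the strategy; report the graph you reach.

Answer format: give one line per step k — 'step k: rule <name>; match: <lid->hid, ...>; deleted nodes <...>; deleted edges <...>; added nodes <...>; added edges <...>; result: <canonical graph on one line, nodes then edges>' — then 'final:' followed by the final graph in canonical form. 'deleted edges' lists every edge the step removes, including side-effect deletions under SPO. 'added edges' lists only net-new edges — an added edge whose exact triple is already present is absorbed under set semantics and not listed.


step 1: rule r1; match: 0->9, 1->0, 2->3, 3->16, 4->15; deleted nodes 15, 16; deleted edges (15,3,at); (16,0,at); added nodes (none); added edges (none); result: nodes: 0:pl, 1:pl, 3:pl, 4:pl, 6:pl, 9:x1, 11:x2, 14:m, 17:m edges: (0,9,pre); (3,9,pre); (6,11,pre); (11,0,post); (11,3,post); (14,6,at); (17,0,at)
final:
nodes: 0:pl, 1:pl, 3:pl, 4:pl, 6:pl, 9:x1, 11:x2, 14:m, 17:m
edges: (0,9,pre); (3,9,pre); (6,11,pre); (11,0,post); (11,3,post); (14,6,at); (17,0,at)


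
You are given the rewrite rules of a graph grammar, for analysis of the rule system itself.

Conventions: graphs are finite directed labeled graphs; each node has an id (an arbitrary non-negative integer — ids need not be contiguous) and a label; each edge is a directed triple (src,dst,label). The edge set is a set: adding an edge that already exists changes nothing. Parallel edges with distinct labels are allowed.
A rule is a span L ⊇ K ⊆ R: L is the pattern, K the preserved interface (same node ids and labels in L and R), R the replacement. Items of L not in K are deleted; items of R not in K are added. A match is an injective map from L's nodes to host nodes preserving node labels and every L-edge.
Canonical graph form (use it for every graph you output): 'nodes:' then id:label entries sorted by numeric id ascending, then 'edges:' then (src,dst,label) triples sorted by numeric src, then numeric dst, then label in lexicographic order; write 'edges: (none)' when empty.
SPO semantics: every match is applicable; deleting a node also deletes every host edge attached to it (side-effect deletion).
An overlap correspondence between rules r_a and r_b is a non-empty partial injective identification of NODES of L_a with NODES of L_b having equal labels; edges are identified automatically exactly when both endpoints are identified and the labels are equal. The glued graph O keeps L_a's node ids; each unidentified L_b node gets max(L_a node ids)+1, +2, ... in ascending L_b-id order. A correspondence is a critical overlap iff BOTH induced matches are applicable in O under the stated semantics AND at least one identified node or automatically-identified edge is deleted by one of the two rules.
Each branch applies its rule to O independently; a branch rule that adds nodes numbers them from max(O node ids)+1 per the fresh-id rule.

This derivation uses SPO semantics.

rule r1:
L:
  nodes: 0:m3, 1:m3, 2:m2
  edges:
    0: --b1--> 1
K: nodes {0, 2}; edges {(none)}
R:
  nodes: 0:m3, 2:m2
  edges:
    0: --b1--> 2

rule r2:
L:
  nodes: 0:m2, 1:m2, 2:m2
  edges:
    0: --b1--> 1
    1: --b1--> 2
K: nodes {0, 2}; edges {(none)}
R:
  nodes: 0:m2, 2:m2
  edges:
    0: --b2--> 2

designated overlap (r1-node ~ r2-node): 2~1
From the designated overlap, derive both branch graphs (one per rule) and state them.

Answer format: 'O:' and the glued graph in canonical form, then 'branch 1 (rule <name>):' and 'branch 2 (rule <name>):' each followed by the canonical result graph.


O:
nodes: 0:m3, 1:m3, 2:m2, 3:m2, 4:m2
edges: (0,1,b1); (2,4,b1); (3,2,b1)
branch 1 (rule r1):
nodes: 0:m3, 2:m2, 3:m2, 4:m2
edges: (0,2,b1); (2,4,b1); (3,2,b1)
branch 2 (rule r2):
nodes: 0:m3, 1:m3, 3:m2, 4:m2
edges: (0,1,b1); (3,4,b2)


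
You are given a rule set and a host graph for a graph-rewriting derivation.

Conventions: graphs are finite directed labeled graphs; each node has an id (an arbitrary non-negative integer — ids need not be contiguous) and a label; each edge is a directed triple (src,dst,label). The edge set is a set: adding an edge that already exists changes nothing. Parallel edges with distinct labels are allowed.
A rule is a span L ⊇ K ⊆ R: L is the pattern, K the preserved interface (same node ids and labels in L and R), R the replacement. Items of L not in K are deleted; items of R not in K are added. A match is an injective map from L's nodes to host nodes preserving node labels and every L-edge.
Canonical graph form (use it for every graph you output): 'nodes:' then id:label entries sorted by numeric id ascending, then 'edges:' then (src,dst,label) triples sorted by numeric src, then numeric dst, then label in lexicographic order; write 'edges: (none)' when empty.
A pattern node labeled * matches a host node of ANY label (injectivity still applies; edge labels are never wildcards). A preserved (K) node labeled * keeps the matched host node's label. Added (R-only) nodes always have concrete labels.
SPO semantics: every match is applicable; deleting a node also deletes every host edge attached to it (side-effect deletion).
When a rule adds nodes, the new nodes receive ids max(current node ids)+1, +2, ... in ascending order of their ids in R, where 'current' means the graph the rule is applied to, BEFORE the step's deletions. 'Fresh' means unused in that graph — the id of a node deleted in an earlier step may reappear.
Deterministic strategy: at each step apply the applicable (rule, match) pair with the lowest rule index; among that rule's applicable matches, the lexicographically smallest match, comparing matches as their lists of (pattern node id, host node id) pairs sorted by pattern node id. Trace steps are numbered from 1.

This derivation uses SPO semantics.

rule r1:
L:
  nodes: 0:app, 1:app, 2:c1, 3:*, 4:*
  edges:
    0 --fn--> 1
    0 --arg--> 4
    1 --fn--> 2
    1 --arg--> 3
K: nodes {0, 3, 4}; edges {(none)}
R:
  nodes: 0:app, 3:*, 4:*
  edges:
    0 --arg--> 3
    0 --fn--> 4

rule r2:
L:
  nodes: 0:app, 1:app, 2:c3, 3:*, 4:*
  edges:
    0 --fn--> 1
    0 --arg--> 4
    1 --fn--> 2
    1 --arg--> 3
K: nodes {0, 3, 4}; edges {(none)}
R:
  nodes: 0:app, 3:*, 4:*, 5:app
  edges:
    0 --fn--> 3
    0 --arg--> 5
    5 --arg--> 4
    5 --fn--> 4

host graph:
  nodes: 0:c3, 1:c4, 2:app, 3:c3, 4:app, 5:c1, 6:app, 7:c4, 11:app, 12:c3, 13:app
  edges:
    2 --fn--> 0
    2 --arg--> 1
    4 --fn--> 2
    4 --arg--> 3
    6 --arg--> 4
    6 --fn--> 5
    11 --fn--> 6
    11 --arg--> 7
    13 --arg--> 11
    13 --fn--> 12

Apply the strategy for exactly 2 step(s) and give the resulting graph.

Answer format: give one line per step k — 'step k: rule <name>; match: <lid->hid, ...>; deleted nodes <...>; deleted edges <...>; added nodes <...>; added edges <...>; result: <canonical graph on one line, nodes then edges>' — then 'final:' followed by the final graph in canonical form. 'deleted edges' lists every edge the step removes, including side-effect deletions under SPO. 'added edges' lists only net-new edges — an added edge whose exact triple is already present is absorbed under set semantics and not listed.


step 1: rule r1; match: 0->11, 1->6, 2->5, 3->4, 4->7; deleted nodes 5, 6; deleted edges (6,4,arg); (6,5,fn); (11,6,fn); (11,7,arg); added nodes (none); added edges (11,4,arg); (11,7,fn); result: nodes: 0:c3, 1:c4, 2:app, 3:c3, 4:app, 7:c4, 11:app, 12:c3, 13:app edges: (2,0,fn); (2,1,arg); (4,2,fn); (4,3,arg); (11,4,arg); (11,7,fn); (13,11,arg); (13,12,fn)
step 2: rule r2; match: 0->4, 1->2, 2->0, 3->1, 4->3; deleted nodes 0, 2; deleted edges (2,0,fn); (2,1,arg); (4,2,fn); (4,3,arg); added nodes 14; added edges (4,1,fn); (4,14,arg); (14,3,arg); (14,3,fn); result: nodes: 1:c4, 3:c3, 4:app, 7:c4, 11:app, 12:c3, 13:app, 14:app edges: (4,1,fn); (4,14,arg); (11,4,arg); (11,7,fn); (13,11,arg); (13,12,fn); (14,3,arg); (14,3,fn)
final:
nodes: 1:c4, 3:c3, 4:app, 7:c4, 11:app, 12:c3, 13:app, 14:app
edges: (4,1,fn); (4,14,arg); (11,4,arg); (11,7,fn); (13,11,arg); (13,12,fn); (14,3,arg); (14,3,fn)


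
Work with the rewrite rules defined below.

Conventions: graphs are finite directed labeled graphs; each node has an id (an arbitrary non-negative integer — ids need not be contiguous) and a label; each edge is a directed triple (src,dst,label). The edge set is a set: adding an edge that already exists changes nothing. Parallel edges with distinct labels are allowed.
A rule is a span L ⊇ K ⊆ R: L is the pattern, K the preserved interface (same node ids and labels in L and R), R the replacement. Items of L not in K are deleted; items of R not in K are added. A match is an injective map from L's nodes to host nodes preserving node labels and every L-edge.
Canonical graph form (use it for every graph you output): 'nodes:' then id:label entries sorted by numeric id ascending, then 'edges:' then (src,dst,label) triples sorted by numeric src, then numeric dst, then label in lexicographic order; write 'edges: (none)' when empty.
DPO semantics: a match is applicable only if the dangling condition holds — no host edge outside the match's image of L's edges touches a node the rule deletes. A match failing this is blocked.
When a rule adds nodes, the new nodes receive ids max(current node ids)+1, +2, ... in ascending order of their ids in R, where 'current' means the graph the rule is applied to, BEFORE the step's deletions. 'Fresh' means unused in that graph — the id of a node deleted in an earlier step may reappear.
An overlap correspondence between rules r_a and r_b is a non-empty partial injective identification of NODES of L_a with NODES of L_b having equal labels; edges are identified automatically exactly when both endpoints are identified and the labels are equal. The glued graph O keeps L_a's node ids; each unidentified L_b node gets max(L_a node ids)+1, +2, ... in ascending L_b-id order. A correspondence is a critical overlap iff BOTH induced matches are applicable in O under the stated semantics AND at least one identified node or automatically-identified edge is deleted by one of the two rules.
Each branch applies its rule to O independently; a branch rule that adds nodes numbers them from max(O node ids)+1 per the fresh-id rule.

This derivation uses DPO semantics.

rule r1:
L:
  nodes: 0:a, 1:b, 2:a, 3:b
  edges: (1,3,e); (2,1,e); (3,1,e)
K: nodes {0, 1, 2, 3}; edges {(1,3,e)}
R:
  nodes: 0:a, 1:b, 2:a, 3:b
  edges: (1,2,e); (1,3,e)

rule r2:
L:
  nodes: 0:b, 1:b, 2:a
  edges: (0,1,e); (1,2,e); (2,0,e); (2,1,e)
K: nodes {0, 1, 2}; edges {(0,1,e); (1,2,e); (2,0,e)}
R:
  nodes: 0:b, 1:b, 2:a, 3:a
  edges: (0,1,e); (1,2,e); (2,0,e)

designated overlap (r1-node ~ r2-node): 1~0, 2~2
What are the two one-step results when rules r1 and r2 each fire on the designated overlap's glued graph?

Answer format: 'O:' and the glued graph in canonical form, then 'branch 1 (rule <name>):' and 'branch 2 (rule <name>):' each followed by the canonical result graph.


O:
nodes: 0:a, 1:b, 2:a, 3:b, 4:b
edges: (1,3,e); (1,4,e); (2,1,e); (2,4,e); (3,1,e); (4,2,e)
branch 1 (rule r1):
nodes: 0:a, 1:b, 2:a, 3:b, 4:b
edges: (1,2,e); (1,3,e); (1,4,e); (2,4,e); (4,2,e)
branch 2 (rule r2):
nodes: 0:a, 1:b, 2:a, 3:b, 4:b, 5:a
edges: (1,3,e); (1,4,e); (2,1,e); (3,1,e); (4,2,e)


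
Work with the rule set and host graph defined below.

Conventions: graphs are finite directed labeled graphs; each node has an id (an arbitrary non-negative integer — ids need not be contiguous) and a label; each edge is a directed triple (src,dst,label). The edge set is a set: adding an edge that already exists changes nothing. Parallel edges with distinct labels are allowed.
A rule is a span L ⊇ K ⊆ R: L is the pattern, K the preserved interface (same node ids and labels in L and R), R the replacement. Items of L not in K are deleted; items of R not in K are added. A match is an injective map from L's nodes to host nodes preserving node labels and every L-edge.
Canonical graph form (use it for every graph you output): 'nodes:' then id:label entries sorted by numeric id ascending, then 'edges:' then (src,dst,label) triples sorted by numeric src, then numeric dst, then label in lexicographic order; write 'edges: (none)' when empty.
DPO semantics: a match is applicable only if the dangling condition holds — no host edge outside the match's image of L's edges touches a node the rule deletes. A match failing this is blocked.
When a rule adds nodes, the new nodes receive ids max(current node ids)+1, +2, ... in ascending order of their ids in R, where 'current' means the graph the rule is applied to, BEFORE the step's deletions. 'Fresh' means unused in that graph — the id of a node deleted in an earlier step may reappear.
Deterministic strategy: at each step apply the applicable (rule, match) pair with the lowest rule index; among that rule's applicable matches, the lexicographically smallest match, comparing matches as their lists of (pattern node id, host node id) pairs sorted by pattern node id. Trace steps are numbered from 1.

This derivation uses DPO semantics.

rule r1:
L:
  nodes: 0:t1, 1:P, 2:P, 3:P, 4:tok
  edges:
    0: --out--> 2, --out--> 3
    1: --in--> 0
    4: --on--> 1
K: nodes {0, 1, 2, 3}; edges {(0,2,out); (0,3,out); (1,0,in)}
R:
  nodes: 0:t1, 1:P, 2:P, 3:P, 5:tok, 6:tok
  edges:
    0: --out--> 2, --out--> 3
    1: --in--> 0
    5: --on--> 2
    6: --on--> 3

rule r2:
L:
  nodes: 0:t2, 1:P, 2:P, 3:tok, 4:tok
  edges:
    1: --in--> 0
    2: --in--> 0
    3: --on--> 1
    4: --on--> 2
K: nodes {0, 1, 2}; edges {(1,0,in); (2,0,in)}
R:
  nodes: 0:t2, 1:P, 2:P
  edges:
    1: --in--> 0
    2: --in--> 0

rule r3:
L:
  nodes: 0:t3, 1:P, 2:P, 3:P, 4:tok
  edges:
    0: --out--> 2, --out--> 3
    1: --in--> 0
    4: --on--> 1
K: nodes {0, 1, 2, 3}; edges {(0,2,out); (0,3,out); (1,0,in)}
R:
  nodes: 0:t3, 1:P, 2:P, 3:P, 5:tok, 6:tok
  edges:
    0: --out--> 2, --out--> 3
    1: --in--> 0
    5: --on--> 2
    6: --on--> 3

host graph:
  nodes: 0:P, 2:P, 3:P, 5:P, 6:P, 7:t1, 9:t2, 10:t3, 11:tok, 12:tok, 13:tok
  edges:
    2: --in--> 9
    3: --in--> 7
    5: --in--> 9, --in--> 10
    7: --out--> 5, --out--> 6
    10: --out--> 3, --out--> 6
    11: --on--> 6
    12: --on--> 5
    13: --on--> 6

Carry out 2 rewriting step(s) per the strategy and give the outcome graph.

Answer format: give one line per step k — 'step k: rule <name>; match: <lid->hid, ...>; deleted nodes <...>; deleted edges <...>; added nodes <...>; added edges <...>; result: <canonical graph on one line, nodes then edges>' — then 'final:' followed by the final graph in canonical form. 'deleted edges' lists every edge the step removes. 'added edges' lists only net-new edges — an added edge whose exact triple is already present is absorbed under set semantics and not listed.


step 1: rule r3; match: 0->10, 1->5, 2->3, 3->6, 4->12; deleted nodes 12; deleted edges (12,5,on); added nodes 14, 15; added edges (14,3,on); (15,6,on); result: nodes: 0:P, 2:P, 3:P, 5:P, 6:P, 7:t1, 9:t2, 10:t3, 11:tok, 13:tok, 14:tok, 15:tok edges: (2,9,in); (3,7,in); (5,9,in); (5,10,in); (7,5,out); (7,6,out); (10,3,out); (10,6,out); (11,6,on); (13,6,on); (14,3,on); (15,6,on)
step 2: rule r1; match: 0->7, 1->3, 2->5, 3->6, 4->14; deleted nodes 14; deleted edges (14,3,on); added nodes 16, 17; added edges (16,5,on); (17,6,on); result: nodes: 0:P, 2:P, 3:P, 5:P, 6:P, 7:t1, 9:t2, 10:t3, 11:tok, 13:tok, 15:tok, 16:tok, 17:tok edges: (2,9,in); (3,7,in); (5,9,in); (5,10,in); (7,5,out); (7,6,out); (10,3,out); (10,6,out); (11,6,on); (13,6,on); (15,6,on); (16,5,on); (17,6,on)
final:
nodes: 0:P, 2:P, 3:P, 5:P, 6:P, 7:t1, 9:t2, 10:t3, 11:tok, 13:tok, 15:tok, 16:tok, 17:tok
edges: (2,9,in); (3,7,in); (5,9,in); (5,10,in); (7,5,out); (7,6,out); (10,3,out); (10,6,out); (11,6,on); (13,6,on); (15,6,on); (16,5,on); (17,6,on)
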